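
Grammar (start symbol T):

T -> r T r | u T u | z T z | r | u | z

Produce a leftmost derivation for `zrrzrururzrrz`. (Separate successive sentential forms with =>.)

T => zTz   [T -> z T z]
zTz => zrTrz   [T -> r T r]
zrTrz => zrrTrrz   [T -> r T r]
zrrTrrz => zrrzTzrrz   [T -> z T z]
zrrzTzrrz => zrrzrTrzrrz   [T -> r T r]
zrrzrTrzrrz => zrrzruTurzrrz   [T -> u T u]
zrrzruTurzrrz => zrrzrururzrrz   [T -> r]

T=>zTz=>zrTrz=>zrrTrrz=>zrrzTzrrz=>zrrzrTrzrrz=>zrrzruTurzrrz=>zrrzrururzrrz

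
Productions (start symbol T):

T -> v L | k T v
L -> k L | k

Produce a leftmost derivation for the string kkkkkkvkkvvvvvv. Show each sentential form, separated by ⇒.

T⇒kTv⇒kkTvv⇒kkkTvvv⇒kkkkTvvvv⇒kkkkkTvvvvv⇒kkkkkkTvvvvvv⇒kkkkkkvLvvvvvv⇒kkkkkkvkLvvvvvv⇒kkkkkkvkkvvvvvv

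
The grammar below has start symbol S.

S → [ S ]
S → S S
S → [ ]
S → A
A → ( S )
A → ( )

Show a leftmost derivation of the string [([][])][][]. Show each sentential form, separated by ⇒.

S ⇒ SS ⇒ SSS ⇒ [S]SS ⇒ [A]SS ⇒ [(S)]SS ⇒ [(SS)]SS ⇒ [([]S)]SS ⇒ [([][])]SS ⇒ [([][])][]S ⇒ [([][])][][]

S ⇒ SS   [S → S S]
SS ⇒ SSS   [S → S S]
SSS ⇒ [S]SS   [S → [ S ]]
[S]SS ⇒ [A]SS   [S → A]
[A]SS ⇒ [(S)]SS   [A → ( S )]
[(S)]SS ⇒ [(SS)]SS   [S → S S]
[(SS)]SS ⇒ [([]S)]SS   [S → [ ]]
[([]S)]SS ⇒ [([][])]SS   [S → [ ]]
[([][])]SS ⇒ [([][])][]S   [S → [ ]]
[([][])][]S ⇒ [([][])][][]   [S → [ ]]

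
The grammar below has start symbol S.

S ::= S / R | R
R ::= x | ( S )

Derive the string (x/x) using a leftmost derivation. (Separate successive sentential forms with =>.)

S => R => (S) => (S/R) => (R/R) => (x/R) => (x/x)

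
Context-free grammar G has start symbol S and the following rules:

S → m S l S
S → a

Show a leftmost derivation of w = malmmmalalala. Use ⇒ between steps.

S ⇒ mSlS   [S → m S l S]
mSlS ⇒ malS   [S → a]
malS ⇒ malmSlS   [S → m S l S]
malmSlS ⇒ malmmSlSlS   [S → m S l S]
malmmSlSlS ⇒ malmmmSlSlSlS   [S → m S l S]
malmmmSlSlSlS ⇒ malmmmalSlSlS   [S → a]
malmmmalSlSlS ⇒ malmmmalalSlS   [S → a]
malmmmalalSlS ⇒ malmmmalalalS   [S → a]
malmmmalalalS ⇒ malmmmalalala   [S → a]

S⇒mSlS⇒malS⇒malmSlS⇒malmmSlSlS⇒malmmmSlSlSlS⇒malmmmalSlSlS⇒malmmmalalSlS⇒malmmmalalalS⇒malmmmalalala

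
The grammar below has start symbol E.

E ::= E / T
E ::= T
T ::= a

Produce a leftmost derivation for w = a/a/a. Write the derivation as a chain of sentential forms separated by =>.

E => E/T   [E ::= E / T]
E/T => E/T/T   [E ::= E / T]
E/T/T => T/T/T   [E ::= T]
T/T/T => a/T/T   [T ::= a]
a/T/T => a/a/T   [T ::= a]
a/a/T => a/a/a   [T ::= a]

E => E/T => E/T/T => T/T/T => a/T/T => a/a/T => a/a/a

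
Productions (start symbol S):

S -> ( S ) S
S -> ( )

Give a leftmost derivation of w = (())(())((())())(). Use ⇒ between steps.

S⇒(S)S⇒(())S⇒(())(S)S⇒(())(())S⇒(())(())(S)S⇒(())(())((S)S)S⇒(())(())((())S)S⇒(())(())((())())S⇒(())(())((())())()

S ⇒ (S)S   [S -> ( S ) S]
(S)S ⇒ (())S   [S -> ( )]
(())S ⇒ (())(S)S   [S -> ( S ) S]
(())(S)S ⇒ (())(())S   [S -> ( )]
(())(())S ⇒ (())(())(S)S   [S -> ( S ) S]
(())(())(S)S ⇒ (())(())((S)S)S   [S -> ( S ) S]
(())(())((S)S)S ⇒ (())(())((())S)S   [S -> ( )]
(())(())((())S)S ⇒ (())(())((())())S   [S -> ( )]
(())(())((())())S ⇒ (())(())((())())()   [S -> ( )]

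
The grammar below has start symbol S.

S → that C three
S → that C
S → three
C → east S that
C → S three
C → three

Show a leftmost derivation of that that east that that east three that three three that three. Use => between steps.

S => that C   [S → that C]
that C => that S three   [C → S three]
that S three => that that C three   [S → that C]
that that C three => that that east S that three   [C → east S that]
that that east S that three => that that east that C three that three   [S → that C three]
that that east that C three that three => that that east that S three three that three   [C → S three]
that that east that S three three that three => that that east that that C three three that three   [S → that C]
that that east that that C three three that three => that that east that that east S that three three that three   [C → east S that]
that that east that that east S that three three that three => that that east that that east three that three three that three   [S → three]

S => that C => that S three => that that C three => that that east S that three => that that east that C three that three => that that east that S three three that three => that that east that that C three three that three => that that east that that east S that three three that three => that that east that that east three that three three that three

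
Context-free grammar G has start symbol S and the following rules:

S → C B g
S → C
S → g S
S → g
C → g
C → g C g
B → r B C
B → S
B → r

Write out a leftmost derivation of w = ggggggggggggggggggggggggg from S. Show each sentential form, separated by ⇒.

S ⇒ C   [S → C]
C ⇒ gCg   [C → g C g]
gCg ⇒ ggCgg   [C → g C g]
ggCgg ⇒ gggCggg   [C → g C g]
gggCggg ⇒ ggggCgggg   [C → g C g]
ggggCgggg ⇒ gggggCggggg   [C → g C g]
gggggCggggg ⇒ ggggggCgggggg   [C → g C g]
ggggggCgggggg ⇒ gggggggCggggggg   [C → g C g]
gggggggCggggggg ⇒ ggggggggCgggggggg   [C → g C g]
ggggggggCgggggggg ⇒ gggggggggCggggggggg   [C → g C g]
gggggggggCggggggggg ⇒ ggggggggggCgggggggggg   [C → g C g]
ggggggggggCgggggggggg ⇒ gggggggggggCggggggggggg   [C → g C g]
gggggggggggCggggggggggg ⇒ ggggggggggggCgggggggggggg   [C → g C g]
ggggggggggggCgggggggggggg ⇒ ggggggggggggggggggggggggg   [C → g]

S ⇒ C ⇒ gCg ⇒ ggCgg ⇒ gggCggg ⇒ ggggCgggg ⇒ gggggCggggg ⇒ ggggggCgggggg ⇒ gggggggCggggggg ⇒ ggggggggCgggggggg ⇒ gggggggggCggggggggg ⇒ ggggggggggCgggggggggg ⇒ gggggggggggCggggggggggg ⇒ ggggggggggggCgggggggggggg ⇒ ggggggggggggggggggggggggg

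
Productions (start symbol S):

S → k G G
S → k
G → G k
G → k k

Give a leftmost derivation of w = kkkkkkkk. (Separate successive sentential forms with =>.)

S => kGG => kkkG => kkkGk => kkkGkk => kkkGkkk => kkkkkkkk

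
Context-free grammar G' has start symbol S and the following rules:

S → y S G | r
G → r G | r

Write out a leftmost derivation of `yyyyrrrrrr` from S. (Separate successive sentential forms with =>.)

S => ySG => yySGG => yyySGGG => yyyySGGGG => yyyyrGGGG => yyyyrrGGGG => yyyyrrrGGG => yyyyrrrrGG => yyyyrrrrrG => yyyyrrrrrr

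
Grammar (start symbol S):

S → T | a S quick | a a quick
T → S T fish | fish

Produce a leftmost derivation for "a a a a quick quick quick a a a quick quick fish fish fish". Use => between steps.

S => T => S T fish => a S quick T fish => a a S quick quick T fish => a a a a quick quick quick T fish => a a a a quick quick quick S T fish fish => a a a a quick quick quick a S quick T fish fish => a a a a quick quick quick a a a quick quick T fish fish => a a a a quick quick quick a a a quick quick fish fish fish

S => T   [S → T]
T => S T fish   [T → S T fish]
S T fish => a S quick T fish   [S → a S quick]
a S quick T fish => a a S quick quick T fish   [S → a S quick]
a a S quick quick T fish => a a a a quick quick quick T fish   [S → a a quick]
a a a a quick quick quick T fish => a a a a quick quick quick S T fish fish   [T → S T fish]
a a a a quick quick quick S T fish fish => a a a a quick quick quick a S quick T fish fish   [S → a S quick]
a a a a quick quick quick a S quick T fish fish => a a a a quick quick quick a a a quick quick T fish fish   [S → a a quick]
a a a a quick quick quick a a a quick quick T fish fish => a a a a quick quick quick a a a quick quick fish fish fish   [T → fish]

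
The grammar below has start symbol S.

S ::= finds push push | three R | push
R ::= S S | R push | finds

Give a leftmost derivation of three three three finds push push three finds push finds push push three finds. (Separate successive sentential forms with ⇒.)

S ⇒ three R ⇒ three S S ⇒ three three R S ⇒ three three S S S ⇒ three three three R S S ⇒ three three three S S S S ⇒ three three three finds push push S S S ⇒ three three three finds push push three R S S ⇒ three three three finds push push three R push S S ⇒ three three three finds push push three finds push S S ⇒ three three three finds push push three finds push finds push push S ⇒ three three three finds push push three finds push finds push push three R ⇒ three three three finds push push three finds push finds push push three finds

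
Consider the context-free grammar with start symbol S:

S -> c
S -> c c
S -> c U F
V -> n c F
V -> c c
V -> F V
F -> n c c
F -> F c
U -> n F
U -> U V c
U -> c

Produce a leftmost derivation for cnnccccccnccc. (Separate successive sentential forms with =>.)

S => cUF   [S -> c U F]
cUF => cnFF   [U -> n F]
cnFF => cnFcF   [F -> F c]
cnFcF => cnFccF   [F -> F c]
cnFccF => cnFcccF   [F -> F c]
cnFcccF => cnFccccF   [F -> F c]
cnFccccF => cnnccccccF   [F -> n c c]
cnnccccccF => cnnccccccFc   [F -> F c]
cnnccccccFc => cnnccccccnccc   [F -> n c c]

S => cUF => cnFF => cnFcF => cnFccF => cnFcccF => cnFccccF => cnnccccccF => cnnccccccFc => cnnccccccnccc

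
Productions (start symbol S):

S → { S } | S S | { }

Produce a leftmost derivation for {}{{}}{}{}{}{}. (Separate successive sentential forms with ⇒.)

S⇒SS⇒SSS⇒SSSS⇒SSSSS⇒{}SSSS⇒{}SSSSS⇒{}{S}SSSS⇒{}{{}}SSSS⇒{}{{}}{}SSS⇒{}{{}}{}{}SS⇒{}{{}}{}{}{}S⇒{}{{}}{}{}{}{}

S ⇒ SS   [S → S S]
SS ⇒ SSS   [S → S S]
SSS ⇒ SSSS   [S → S S]
SSSS ⇒ SSSSS   [S → S S]
SSSSS ⇒ {}SSSS   [S → { }]
{}SSSS ⇒ {}SSSSS   [S → S S]
{}SSSSS ⇒ {}{S}SSSS   [S → { S }]
{}{S}SSSS ⇒ {}{{}}SSSS   [S → { }]
{}{{}}SSSS ⇒ {}{{}}{}SSS   [S → { }]
{}{{}}{}SSS ⇒ {}{{}}{}{}SS   [S → { }]
{}{{}}{}{}SS ⇒ {}{{}}{}{}{}S   [S → { }]
{}{{}}{}{}{}S ⇒ {}{{}}{}{}{}{}   [S → { }]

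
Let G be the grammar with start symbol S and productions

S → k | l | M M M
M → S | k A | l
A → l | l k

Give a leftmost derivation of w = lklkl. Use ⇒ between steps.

S ⇒ MMM   [S → M M M]
MMM ⇒ SMM   [M → S]
SMM ⇒ lMM   [S → l]
lMM ⇒ lkAM   [M → k A]
lkAM ⇒ lklkM   [A → l k]
lklkM ⇒ lklkS   [M → S]
lklkS ⇒ lklkl   [S → l]

S ⇒ MMM ⇒ SMM ⇒ lMM ⇒ lkAM ⇒ lklkM ⇒ lklkS ⇒ lklkl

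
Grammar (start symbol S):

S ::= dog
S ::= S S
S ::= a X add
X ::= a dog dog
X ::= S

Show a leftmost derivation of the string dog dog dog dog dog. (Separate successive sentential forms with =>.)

S => S S => S S S => dog S S => dog S S S => dog dog S S => dog dog S S S => dog dog dog S S => dog dog dog dog S => dog dog dog dog dog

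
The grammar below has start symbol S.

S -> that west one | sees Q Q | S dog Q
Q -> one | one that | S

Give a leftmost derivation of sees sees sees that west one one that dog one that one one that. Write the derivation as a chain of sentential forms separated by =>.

S => sees Q Q   [S -> sees Q Q]
sees Q Q => sees S Q   [Q -> S]
sees S Q => sees sees Q Q Q   [S -> sees Q Q]
sees sees Q Q Q => sees sees S Q Q   [Q -> S]
sees sees S Q Q => sees sees S dog Q Q Q   [S -> S dog Q]
sees sees S dog Q Q Q => sees sees sees Q Q dog Q Q Q   [S -> sees Q Q]
sees sees sees Q Q dog Q Q Q => sees sees sees S Q dog Q Q Q   [Q -> S]
sees sees sees S Q dog Q Q Q => sees sees sees that west one Q dog Q Q Q   [S -> that west one]
sees sees sees that west one Q dog Q Q Q => sees sees sees that west one one that dog Q Q Q   [Q -> one that]
sees sees sees that west one one that dog Q Q Q => sees sees sees that west one one that dog one that Q Q   [Q -> one that]
sees sees sees that west one one that dog one that Q Q => sees sees sees that west one one that dog one that one Q   [Q -> one]
sees sees sees that west one one that dog one that one Q => sees sees sees that west one one that dog one that one one that   [Q -> one that]

S => sees Q Q => sees S Q => sees sees Q Q Q => sees sees S Q Q => sees sees S dog Q Q Q => sees sees sees Q Q dog Q Q Q => sees sees sees S Q dog Q Q Q => sees sees sees that west one Q dog Q Q Q => sees sees sees that west one one that dog Q Q Q => sees sees sees that west one one that dog one that Q Q => sees sees sees that west one one that dog one that one Q => sees sees sees that west one one that dog one that one one that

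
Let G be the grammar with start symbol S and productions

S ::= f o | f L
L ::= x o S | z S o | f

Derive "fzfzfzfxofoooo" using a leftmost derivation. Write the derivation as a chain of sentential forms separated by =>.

S => fL => fzSo => fzfLo => fzfzSoo => fzfzfLoo => fzfzfzSooo => fzfzfzfLooo => fzfzfzfxoSooo => fzfzfzfxofoooo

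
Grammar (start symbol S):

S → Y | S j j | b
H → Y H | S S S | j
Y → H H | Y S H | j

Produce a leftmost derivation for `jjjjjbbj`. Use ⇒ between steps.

S ⇒ Y   [S → Y]
Y ⇒ HH   [Y → H H]
HH ⇒ SSSH   [H → S S S]
SSSH ⇒ SjjSSH   [S → S j j]
SjjSSH ⇒ SjjjjSSH   [S → S j j]
SjjjjSSH ⇒ YjjjjSSH   [S → Y]
YjjjjSSH ⇒ jjjjjSSH   [Y → j]
jjjjjSSH ⇒ jjjjjbSH   [S → b]
jjjjjbSH ⇒ jjjjjbbH   [S → b]
jjjjjbbH ⇒ jjjjjbbj   [H → j]

S ⇒ Y ⇒ HH ⇒ SSSH ⇒ SjjSSH ⇒ SjjjjSSH ⇒ YjjjjSSH ⇒ jjjjjSSH ⇒ jjjjjbSH ⇒ jjjjjbbH ⇒ jjjjjbbj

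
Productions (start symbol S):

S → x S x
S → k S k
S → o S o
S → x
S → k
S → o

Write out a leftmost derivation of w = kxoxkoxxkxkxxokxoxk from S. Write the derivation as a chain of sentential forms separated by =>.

S => kSk   [S → k S k]
kSk => kxSxk   [S → x S x]
kxSxk => kxoSoxk   [S → o S o]
kxoSoxk => kxoxSxoxk   [S → x S x]
kxoxSxoxk => kxoxkSkxoxk   [S → k S k]
kxoxkSkxoxk => kxoxkoSokxoxk   [S → o S o]
kxoxkoSokxoxk => kxoxkoxSxokxoxk   [S → x S x]
kxoxkoxSxokxoxk => kxoxkoxxSxxokxoxk   [S → x S x]
kxoxkoxxSxxokxoxk => kxoxkoxxkSkxxokxoxk   [S → k S k]
kxoxkoxxkSkxxokxoxk => kxoxkoxxkxkxxokxoxk   [S → x]

S => kSk => kxSxk => kxoSoxk => kxoxSxoxk => kxoxkSkxoxk => kxoxkoSokxoxk => kxoxkoxSxokxoxk => kxoxkoxxSxxokxoxk => kxoxkoxxkSkxxokxoxk => kxoxkoxxkxkxxokxoxk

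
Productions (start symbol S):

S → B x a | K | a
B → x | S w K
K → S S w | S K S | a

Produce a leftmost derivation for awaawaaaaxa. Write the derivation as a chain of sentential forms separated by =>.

S => Bxa   [S → B x a]
Bxa => SwKxa   [B → S w K]
SwKxa => awKxa   [S → a]
awKxa => awSKSxa   [K → S K S]
awSKSxa => awKKSxa   [S → K]
awKKSxa => awSKSKSxa   [K → S K S]
awSKSKSxa => awKKSKSxa   [S → K]
awKKSKSxa => awSSwKSKSxa   [K → S S w]
awSSwKSKSxa => awaSwKSKSxa   [S → a]
awaSwKSKSxa => awaawKSKSxa   [S → a]
awaawKSKSxa => awaawaSKSxa   [K → a]
awaawaSKSxa => awaawaaKSxa   [S → a]
awaawaaKSxa => awaawaaaSxa   [K → a]
awaawaaaSxa => awaawaaaaxa   [S → a]

S => Bxa => SwKxa => awKxa => awSKSxa => awKKSxa => awSKSKSxa => awKKSKSxa => awSSwKSKSxa => awaSwKSKSxa => awaawKSKSxa => awaawaSKSxa => awaawaaKSxa => awaawaaaSxa => awaawaaaaxa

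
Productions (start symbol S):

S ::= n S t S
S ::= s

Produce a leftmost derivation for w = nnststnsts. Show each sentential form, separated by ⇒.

S ⇒ nStS   [S ::= n S t S]
nStS ⇒ nnStStS   [S ::= n S t S]
nnStStS ⇒ nnstStS   [S ::= s]
nnstStS ⇒ nnststS   [S ::= s]
nnststS ⇒ nnststnStS   [S ::= n S t S]
nnststnStS ⇒ nnststnstS   [S ::= s]
nnststnstS ⇒ nnststnsts   [S ::= s]

S ⇒ nStS ⇒ nnStStS ⇒ nnstStS ⇒ nnststS ⇒ nnststnStS ⇒ nnststnstS ⇒ nnststnsts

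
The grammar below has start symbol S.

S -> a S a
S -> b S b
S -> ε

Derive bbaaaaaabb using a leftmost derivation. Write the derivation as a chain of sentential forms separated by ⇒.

S ⇒ bSb ⇒ bbSbb ⇒ bbaSabb ⇒ bbaaSaabb ⇒ bbaaaSaaabb ⇒ bbaaaaaabb

S ⇒ bSb   [S -> b S b]
bSb ⇒ bbSbb   [S -> b S b]
bbSbb ⇒ bbaSabb   [S -> a S a]
bbaSabb ⇒ bbaaSaabb   [S -> a S a]
bbaaSaabb ⇒ bbaaaSaaabb   [S -> a S a]
bbaaaSaaabb ⇒ bbaaaaaabb   [S -> ε]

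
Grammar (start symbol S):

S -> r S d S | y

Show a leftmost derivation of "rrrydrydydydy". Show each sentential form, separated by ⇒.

S ⇒ rSdS ⇒ rrSdSdS ⇒ rrrSdSdSdS ⇒ rrrydSdSdS ⇒ rrrydrSdSdSdS ⇒ rrrydrydSdSdS ⇒ rrrydrydydSdS ⇒ rrrydrydydydS ⇒ rrrydrydydydy

S ⇒ rSdS   [S -> r S d S]
rSdS ⇒ rrSdSdS   [S -> r S d S]
rrSdSdS ⇒ rrrSdSdSdS   [S -> r S d S]
rrrSdSdSdS ⇒ rrrydSdSdS   [S -> y]
rrrydSdSdS ⇒ rrrydrSdSdSdS   [S -> r S d S]
rrrydrSdSdSdS ⇒ rrrydrydSdSdS   [S -> y]
rrrydrydSdSdS ⇒ rrrydrydydSdS   [S -> y]
rrrydrydydSdS ⇒ rrrydrydydydS   [S -> y]
rrrydrydydydS ⇒ rrrydrydydydy   [S -> y]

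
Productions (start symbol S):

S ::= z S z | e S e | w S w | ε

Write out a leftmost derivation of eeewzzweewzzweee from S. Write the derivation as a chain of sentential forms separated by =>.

S => eSe   [S ::= e S e]
eSe => eeSee   [S ::= e S e]
eeSee => eeeSeee   [S ::= e S e]
eeeSeee => eeewSweee   [S ::= w S w]
eeewSweee => eeewzSzweee   [S ::= z S z]
eeewzSzweee => eeewzzSzzweee   [S ::= z S z]
eeewzzSzzweee => eeewzzwSwzzweee   [S ::= w S w]
eeewzzwSwzzweee => eeewzzweSewzzweee   [S ::= e S e]
eeewzzweSewzzweee => eeewzzweewzzweee   [S ::= ε]

S => eSe => eeSee => eeeSeee => eeewSweee => eeewzSzweee => eeewzzSzzweee => eeewzzwSwzzweee => eeewzzweSewzzweee => eeewzzweewzzweee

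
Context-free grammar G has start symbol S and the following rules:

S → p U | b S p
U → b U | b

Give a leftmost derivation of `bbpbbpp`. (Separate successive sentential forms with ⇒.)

S⇒bSp⇒bbSpp⇒bbpUpp⇒bbpbUpp⇒bbpbbpp

S ⇒ bSp   [S → b S p]
bSp ⇒ bbSpp   [S → b S p]
bbSpp ⇒ bbpUpp   [S → p U]
bbpUpp ⇒ bbpbUpp   [U → b U]
bbpbUpp ⇒ bbpbbpp   [U → b]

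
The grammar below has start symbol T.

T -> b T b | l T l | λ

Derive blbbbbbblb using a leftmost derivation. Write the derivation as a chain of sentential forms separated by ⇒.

T ⇒ bTb ⇒ blTlb ⇒ blbTblb ⇒ blbbTbblb ⇒ blbbbTbbblb ⇒ blbbbbbblb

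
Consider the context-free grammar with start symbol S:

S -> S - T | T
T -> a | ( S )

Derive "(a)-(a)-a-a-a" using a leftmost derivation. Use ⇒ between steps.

S ⇒ S-T   [S -> S - T]
S-T ⇒ S-T-T   [S -> S - T]
S-T-T ⇒ S-T-T-T   [S -> S - T]
S-T-T-T ⇒ S-T-T-T-T   [S -> S - T]
S-T-T-T-T ⇒ T-T-T-T-T   [S -> T]
T-T-T-T-T ⇒ (S)-T-T-T-T   [T -> ( S )]
(S)-T-T-T-T ⇒ (T)-T-T-T-T   [S -> T]
(T)-T-T-T-T ⇒ (a)-T-T-T-T   [T -> a]
(a)-T-T-T-T ⇒ (a)-(S)-T-T-T   [T -> ( S )]
(a)-(S)-T-T-T ⇒ (a)-(T)-T-T-T   [S -> T]
(a)-(T)-T-T-T ⇒ (a)-(a)-T-T-T   [T -> a]
(a)-(a)-T-T-T ⇒ (a)-(a)-a-T-T   [T -> a]
(a)-(a)-a-T-T ⇒ (a)-(a)-a-a-T   [T -> a]
(a)-(a)-a-a-T ⇒ (a)-(a)-a-a-a   [T -> a]

S⇒S-T⇒S-T-T⇒S-T-T-T⇒S-T-T-T-T⇒T-T-T-T-T⇒(S)-T-T-T-T⇒(T)-T-T-T-T⇒(a)-T-T-T-T⇒(a)-(S)-T-T-T⇒(a)-(T)-T-T-T⇒(a)-(a)-T-T-T⇒(a)-(a)-a-T-T⇒(a)-(a)-a-a-T⇒(a)-(a)-a-a-a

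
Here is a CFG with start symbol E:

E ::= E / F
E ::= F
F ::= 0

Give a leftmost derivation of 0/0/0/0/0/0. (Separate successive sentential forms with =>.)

E => E/F   [E ::= E / F]
E/F => E/F/F   [E ::= E / F]
E/F/F => E/F/F/F   [E ::= E / F]
E/F/F/F => E/F/F/F/F   [E ::= E / F]
E/F/F/F/F => E/F/F/F/F/F   [E ::= E / F]
E/F/F/F/F/F => F/F/F/F/F/F   [E ::= F]
F/F/F/F/F/F => 0/F/F/F/F/F   [F ::= 0]
0/F/F/F/F/F => 0/0/F/F/F/F   [F ::= 0]
0/0/F/F/F/F => 0/0/0/F/F/F   [F ::= 0]
0/0/0/F/F/F => 0/0/0/0/F/F   [F ::= 0]
0/0/0/0/F/F => 0/0/0/0/0/F   [F ::= 0]
0/0/0/0/0/F => 0/0/0/0/0/0   [F ::= 0]

E => E/F => E/F/F => E/F/F/F => E/F/F/F/F => E/F/F/F/F/F => F/F/F/F/F/F => 0/F/F/F/F/F => 0/0/F/F/F/F => 0/0/0/F/F/F => 0/0/0/0/F/F => 0/0/0/0/0/F => 0/0/0/0/0/0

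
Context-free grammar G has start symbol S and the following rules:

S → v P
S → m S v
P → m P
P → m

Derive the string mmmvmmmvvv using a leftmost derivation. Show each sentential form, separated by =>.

S => mSv => mmSvv => mmmSvvv => mmmvPvvv => mmmvmPvvv => mmmvmmPvvv => mmmvmmmvvv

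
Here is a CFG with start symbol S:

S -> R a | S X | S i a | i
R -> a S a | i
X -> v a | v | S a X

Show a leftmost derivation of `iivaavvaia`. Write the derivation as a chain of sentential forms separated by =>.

S => Sia   [S -> S i a]
Sia => SXia   [S -> S X]
SXia => SXXia   [S -> S X]
SXXia => iXXia   [S -> i]
iXXia => iSaXXia   [X -> S a X]
iSaXXia => iSXaXXia   [S -> S X]
iSXaXXia => iiXaXXia   [S -> i]
iiXaXXia => iivaaXXia   [X -> v a]
iivaaXXia => iivaavXia   [X -> v]
iivaavXia => iivaavvaia   [X -> v a]

S=>Sia=>SXia=>SXXia=>iXXia=>iSaXXia=>iSXaXXia=>iiXaXXia=>iivaaXXia=>iivaavXia=>iivaavvaia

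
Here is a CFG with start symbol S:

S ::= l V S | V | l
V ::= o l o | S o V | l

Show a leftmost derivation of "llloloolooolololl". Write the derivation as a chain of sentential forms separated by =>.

S => lVS   [S ::= l V S]
lVS => lSoVS   [V ::= S o V]
lSoVS => llVSoVS   [S ::= l V S]
llVSoVS => llSoVSoVS   [V ::= S o V]
llSoVSoVS => lllVSoVSoVS   [S ::= l V S]
lllVSoVSoVS => llloloSoVSoVS   [V ::= o l o]
llloloSoVSoVS => llloloVoVSoVS   [S ::= V]
llloloVoVSoVS => llloloolooVSoVS   [V ::= o l o]
llloloolooVSoVS => lllolooloooloSoVS   [V ::= o l o]
lllolooloooloSoVS => llloloolooololoVS   [S ::= l]
llloloolooololoVS => llloloolooolololS   [V ::= l]
llloloolooolololS => llloloolooolololl   [S ::= l]

S => lVS => lSoVS => llVSoVS => llSoVSoVS => lllVSoVSoVS => llloloSoVSoVS => llloloVoVSoVS => llloloolooVSoVS => lllolooloooloSoVS => llloloolooololoVS => llloloolooolololS => llloloolooolololl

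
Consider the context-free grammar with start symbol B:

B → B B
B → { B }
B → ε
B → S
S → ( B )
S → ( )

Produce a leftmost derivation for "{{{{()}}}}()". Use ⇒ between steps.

B ⇒ BB ⇒ BBB ⇒ {B}BB ⇒ {{B}}BB ⇒ {{{B}}}BB ⇒ {{{{B}}}}BB ⇒ {{{{S}}}}BB ⇒ {{{{(B)}}}}BB ⇒ {{{{()}}}}BB ⇒ {{{{()}}}}B ⇒ {{{{()}}}}S ⇒ {{{{()}}}}()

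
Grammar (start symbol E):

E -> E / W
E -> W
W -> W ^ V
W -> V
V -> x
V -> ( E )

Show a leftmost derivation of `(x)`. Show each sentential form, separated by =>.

E => W => V => (E) => (W) => (V) => (x)

E => W   [E -> W]
W => V   [W -> V]
V => (E)   [V -> ( E )]
(E) => (W)   [E -> W]
(W) => (V)   [W -> V]
(V) => (x)   [V -> x]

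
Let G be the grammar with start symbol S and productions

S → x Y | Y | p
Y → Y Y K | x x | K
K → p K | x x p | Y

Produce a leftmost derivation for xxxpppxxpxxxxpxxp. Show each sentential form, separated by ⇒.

S ⇒ xY   [S → x Y]
xY ⇒ xYYK   [Y → Y Y K]
xYYK ⇒ xKYK   [Y → K]
xKYK ⇒ xxxpYK   [K → x x p]
xxxpYK ⇒ xxxpYYKK   [Y → Y Y K]
xxxpYYKK ⇒ xxxpKYKK   [Y → K]
xxxpKYKK ⇒ xxxppKYKK   [K → p K]
xxxppKYKK ⇒ xxxpppKYKK   [K → p K]
xxxpppKYKK ⇒ xxxpppxxpYKK   [K → x x p]
xxxpppxxpYKK ⇒ xxxpppxxpxxKK   [Y → x x]
xxxpppxxpxxKK ⇒ xxxpppxxpxxxxpK   [K → x x p]
xxxpppxxpxxxxpK ⇒ xxxpppxxpxxxxpxxp   [K → x x p]

S ⇒ xY ⇒ xYYK ⇒ xKYK ⇒ xxxpYK ⇒ xxxpYYKK ⇒ xxxpKYKK ⇒ xxxppKYKK ⇒ xxxpppKYKK ⇒ xxxpppxxpYKK ⇒ xxxpppxxpxxKK ⇒ xxxpppxxpxxxxpK ⇒ xxxpppxxpxxxxpxxp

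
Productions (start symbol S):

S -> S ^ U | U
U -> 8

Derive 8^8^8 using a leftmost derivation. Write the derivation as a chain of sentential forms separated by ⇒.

S ⇒ S^U ⇒ S^U^U ⇒ U^U^U ⇒ 8^U^U ⇒ 8^8^U ⇒ 8^8^8

S ⇒ S^U   [S -> S ^ U]
S^U ⇒ S^U^U   [S -> S ^ U]
S^U^U ⇒ U^U^U   [S -> U]
U^U^U ⇒ 8^U^U   [U -> 8]
8^U^U ⇒ 8^8^U   [U -> 8]
8^8^U ⇒ 8^8^8   [U -> 8]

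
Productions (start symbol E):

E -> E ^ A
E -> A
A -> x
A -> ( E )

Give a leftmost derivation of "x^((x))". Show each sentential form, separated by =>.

E => E^A => A^A => x^A => x^(E) => x^(A) => x^((E)) => x^((A)) => x^((x))

E => E^A   [E -> E ^ A]
E^A => A^A   [E -> A]
A^A => x^A   [A -> x]
x^A => x^(E)   [A -> ( E )]
x^(E) => x^(A)   [E -> A]
x^(A) => x^((E))   [A -> ( E )]
x^((E)) => x^((A))   [E -> A]
x^((A)) => x^((x))   [A -> x]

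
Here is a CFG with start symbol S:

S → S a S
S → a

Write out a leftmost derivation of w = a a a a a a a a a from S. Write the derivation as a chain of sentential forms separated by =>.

S => S a S   [S → S a S]
S a S => S a S a S   [S → S a S]
S a S a S => S a S a S a S   [S → S a S]
S a S a S a S => S a S a S a S a S   [S → S a S]
S a S a S a S a S => a a S a S a S a S   [S → a]
a a S a S a S a S => a a a a S a S a S   [S → a]
a a a a S a S a S => a a a a a a S a S   [S → a]
a a a a a a S a S => a a a a a a a a S   [S → a]
a a a a a a a a S => a a a a a a a a a   [S → a]

S => S a S => S a S a S => S a S a S a S => S a S a S a S a S => a a S a S a S a S => a a a a S a S a S => a a a a a a S a S => a a a a a a a a S => a a a a a a a a a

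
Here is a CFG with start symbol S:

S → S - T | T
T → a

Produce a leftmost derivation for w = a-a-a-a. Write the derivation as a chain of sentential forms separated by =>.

S => S-T => S-T-T => S-T-T-T => T-T-T-T => a-T-T-T => a-a-T-T => a-a-a-T => a-a-a-a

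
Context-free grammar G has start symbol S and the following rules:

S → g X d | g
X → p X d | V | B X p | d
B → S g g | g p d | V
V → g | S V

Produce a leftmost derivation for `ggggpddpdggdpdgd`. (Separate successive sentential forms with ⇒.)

S ⇒ gXd ⇒ gVd ⇒ gSVd ⇒ ggXdVd ⇒ ggBXpdVd ⇒ ggSggXpdVd ⇒ gggXdggXpdVd ⇒ gggBXpdggXpdVd ⇒ ggggpdXpdggXpdVd ⇒ ggggpddpdggXpdVd ⇒ ggggpddpdggdpdVd ⇒ ggggpddpdggdpdgd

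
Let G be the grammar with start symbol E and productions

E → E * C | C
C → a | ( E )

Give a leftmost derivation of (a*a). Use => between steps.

E => C => (E) => (E*C) => (C*C) => (a*C) => (a*a)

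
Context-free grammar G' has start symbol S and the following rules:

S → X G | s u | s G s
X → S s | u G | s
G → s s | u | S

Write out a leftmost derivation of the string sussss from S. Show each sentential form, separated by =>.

S => XG   [S → X G]
XG => SsG   [X → S s]
SsG => sGssG   [S → s G s]
sGssG => sussG   [G → u]
sussG => sussss   [G → s s]

S => XG => SsG => sGssG => sussG => sussss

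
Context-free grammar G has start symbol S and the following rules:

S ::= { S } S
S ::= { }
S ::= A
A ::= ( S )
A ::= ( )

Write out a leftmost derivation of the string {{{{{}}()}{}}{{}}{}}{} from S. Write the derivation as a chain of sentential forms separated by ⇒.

S ⇒ {S}S ⇒ {{S}S}S ⇒ {{{S}S}S}S ⇒ {{{{S}S}S}S}S ⇒ {{{{{}}S}S}S}S ⇒ {{{{{}}A}S}S}S ⇒ {{{{{}}()}S}S}S ⇒ {{{{{}}()}{}}S}S ⇒ {{{{{}}()}{}}{S}S}S ⇒ {{{{{}}()}{}}{{}}S}S ⇒ {{{{{}}()}{}}{{}}{}}S ⇒ {{{{{}}()}{}}{{}}{}}{}

S ⇒ {S}S   [S ::= { S } S]
{S}S ⇒ {{S}S}S   [S ::= { S } S]
{{S}S}S ⇒ {{{S}S}S}S   [S ::= { S } S]
{{{S}S}S}S ⇒ {{{{S}S}S}S}S   [S ::= { S } S]
{{{{S}S}S}S}S ⇒ {{{{{}}S}S}S}S   [S ::= { }]
{{{{{}}S}S}S}S ⇒ {{{{{}}A}S}S}S   [S ::= A]
{{{{{}}A}S}S}S ⇒ {{{{{}}()}S}S}S   [A ::= ( )]
{{{{{}}()}S}S}S ⇒ {{{{{}}()}{}}S}S   [S ::= { }]
{{{{{}}()}{}}S}S ⇒ {{{{{}}()}{}}{S}S}S   [S ::= { S } S]
{{{{{}}()}{}}{S}S}S ⇒ {{{{{}}()}{}}{{}}S}S   [S ::= { }]
{{{{{}}()}{}}{{}}S}S ⇒ {{{{{}}()}{}}{{}}{}}S   [S ::= { }]
{{{{{}}()}{}}{{}}{}}S ⇒ {{{{{}}()}{}}{{}}{}}{}   [S ::= { }]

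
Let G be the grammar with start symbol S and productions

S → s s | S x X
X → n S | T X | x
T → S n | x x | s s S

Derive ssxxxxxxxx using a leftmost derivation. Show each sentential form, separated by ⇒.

S ⇒ SxX ⇒ SxXxX ⇒ SxXxXxX ⇒ ssxXxXxX ⇒ ssxTXxXxX ⇒ ssxxxXxXxX ⇒ ssxxxxxXxX ⇒ ssxxxxxxxX ⇒ ssxxxxxxxx

S ⇒ SxX   [S → S x X]
SxX ⇒ SxXxX   [S → S x X]
SxXxX ⇒ SxXxXxX   [S → S x X]
SxXxXxX ⇒ ssxXxXxX   [S → s s]
ssxXxXxX ⇒ ssxTXxXxX   [X → T X]
ssxTXxXxX ⇒ ssxxxXxXxX   [T → x x]
ssxxxXxXxX ⇒ ssxxxxxXxX   [X → x]
ssxxxxxXxX ⇒ ssxxxxxxxX   [X → x]
ssxxxxxxxX ⇒ ssxxxxxxxx   [X → x]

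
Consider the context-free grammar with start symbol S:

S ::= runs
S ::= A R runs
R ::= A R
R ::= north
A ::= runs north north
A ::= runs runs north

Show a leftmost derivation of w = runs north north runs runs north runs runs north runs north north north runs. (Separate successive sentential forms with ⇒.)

S ⇒ A R runs   [S ::= A R runs]
A R runs ⇒ runs north north R runs   [A ::= runs north north]
runs north north R runs ⇒ runs north north A R runs   [R ::= A R]
runs north north A R runs ⇒ runs north north runs runs north R runs   [A ::= runs runs north]
runs north north runs runs north R runs ⇒ runs north north runs runs north A R runs   [R ::= A R]
runs north north runs runs north A R runs ⇒ runs north north runs runs north runs runs north R runs   [A ::= runs runs north]
runs north north runs runs north runs runs north R runs ⇒ runs north north runs runs north runs runs north A R runs   [R ::= A R]
runs north north runs runs north runs runs north A R runs ⇒ runs north north runs runs north runs runs north runs north north R runs   [A ::= runs north north]
runs north north runs runs north runs runs north runs north north R runs ⇒ runs north north runs runs north runs runs north runs north north north runs   [R ::= north]

S ⇒ A R runs ⇒ runs north north R runs ⇒ runs north north A R runs ⇒ runs north north runs runs north R runs ⇒ runs north north runs runs north A R runs ⇒ runs north north runs runs north runs runs north R runs ⇒ runs north north runs runs north runs runs north A R runs ⇒ runs north north runs runs north runs runs north runs north north R runs ⇒ runs north north runs runs north runs runs north runs north north north runs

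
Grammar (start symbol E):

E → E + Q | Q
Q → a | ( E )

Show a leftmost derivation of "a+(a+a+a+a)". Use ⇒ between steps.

E⇒E+Q⇒Q+Q⇒a+Q⇒a+(E)⇒a+(E+Q)⇒a+(E+Q+Q)⇒a+(E+Q+Q+Q)⇒a+(Q+Q+Q+Q)⇒a+(a+Q+Q+Q)⇒a+(a+a+Q+Q)⇒a+(a+a+a+Q)⇒a+(a+a+a+a)

E ⇒ E+Q   [E → E + Q]
E+Q ⇒ Q+Q   [E → Q]
Q+Q ⇒ a+Q   [Q → a]
a+Q ⇒ a+(E)   [Q → ( E )]
a+(E) ⇒ a+(E+Q)   [E → E + Q]
a+(E+Q) ⇒ a+(E+Q+Q)   [E → E + Q]
a+(E+Q+Q) ⇒ a+(E+Q+Q+Q)   [E → E + Q]
a+(E+Q+Q+Q) ⇒ a+(Q+Q+Q+Q)   [E → Q]
a+(Q+Q+Q+Q) ⇒ a+(a+Q+Q+Q)   [Q → a]
a+(a+Q+Q+Q) ⇒ a+(a+a+Q+Q)   [Q → a]
a+(a+a+Q+Q) ⇒ a+(a+a+a+Q)   [Q → a]
a+(a+a+a+Q) ⇒ a+(a+a+a+a)   [Q → a]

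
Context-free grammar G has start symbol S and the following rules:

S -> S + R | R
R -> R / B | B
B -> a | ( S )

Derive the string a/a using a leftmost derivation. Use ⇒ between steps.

S ⇒ R   [S -> R]
R ⇒ R/B   [R -> R / B]
R/B ⇒ B/B   [R -> B]
B/B ⇒ a/B   [B -> a]
a/B ⇒ a/a   [B -> a]

S ⇒ R ⇒ R/B ⇒ B/B ⇒ a/B ⇒ a/a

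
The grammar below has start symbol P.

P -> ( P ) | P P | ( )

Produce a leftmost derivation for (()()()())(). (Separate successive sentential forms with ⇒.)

P ⇒ PP ⇒ (P)P ⇒ (PP)P ⇒ (PPP)P ⇒ (PPPP)P ⇒ (()PPP)P ⇒ (()()PP)P ⇒ (()()()P)P ⇒ (()()()())P ⇒ (()()()())()

P ⇒ PP   [P -> P P]
PP ⇒ (P)P   [P -> ( P )]
(P)P ⇒ (PP)P   [P -> P P]
(PP)P ⇒ (PPP)P   [P -> P P]
(PPP)P ⇒ (PPPP)P   [P -> P P]
(PPPP)P ⇒ (()PPP)P   [P -> ( )]
(()PPP)P ⇒ (()()PP)P   [P -> ( )]
(()()PP)P ⇒ (()()()P)P   [P -> ( )]
(()()()P)P ⇒ (()()()())P   [P -> ( )]
(()()()())P ⇒ (()()()())()   [P -> ( )]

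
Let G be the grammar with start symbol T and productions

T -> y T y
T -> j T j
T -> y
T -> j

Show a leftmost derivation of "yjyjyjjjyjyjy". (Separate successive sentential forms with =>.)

T => yTy   [T -> y T y]
yTy => yjTjy   [T -> j T j]
yjTjy => yjyTyjy   [T -> y T y]
yjyTyjy => yjyjTjyjy   [T -> j T j]
yjyjTjyjy => yjyjyTyjyjy   [T -> y T y]
yjyjyTyjyjy => yjyjyjTjyjyjy   [T -> j T j]
yjyjyjTjyjyjy => yjyjyjjjyjyjy   [T -> j]

T => yTy => yjTjy => yjyTyjy => yjyjTjyjy => yjyjyTyjyjy => yjyjyjTjyjyjy => yjyjyjjjyjyjy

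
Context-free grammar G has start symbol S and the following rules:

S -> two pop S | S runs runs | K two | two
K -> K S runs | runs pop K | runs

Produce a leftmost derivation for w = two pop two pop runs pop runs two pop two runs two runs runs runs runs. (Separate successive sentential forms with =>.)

S => two pop S => two pop S runs runs => two pop two pop S runs runs => two pop two pop S runs runs runs runs => two pop two pop K two runs runs runs runs => two pop two pop runs pop K two runs runs runs runs => two pop two pop runs pop K S runs two runs runs runs runs => two pop two pop runs pop runs S runs two runs runs runs runs => two pop two pop runs pop runs two pop S runs two runs runs runs runs => two pop two pop runs pop runs two pop two runs two runs runs runs runs

S => two pop S   [S -> two pop S]
two pop S => two pop S runs runs   [S -> S runs runs]
two pop S runs runs => two pop two pop S runs runs   [S -> two pop S]
two pop two pop S runs runs => two pop two pop S runs runs runs runs   [S -> S runs runs]
two pop two pop S runs runs runs runs => two pop two pop K two runs runs runs runs   [S -> K two]
two pop two pop K two runs runs runs runs => two pop two pop runs pop K two runs runs runs runs   [K -> runs pop K]
two pop two pop runs pop K two runs runs runs runs => two pop two pop runs pop K S runs two runs runs runs runs   [K -> K S runs]
two pop two pop runs pop K S runs two runs runs runs runs => two pop two pop runs pop runs S runs two runs runs runs runs   [K -> runs]
two pop two pop runs pop runs S runs two runs runs runs runs => two pop two pop runs pop runs two pop S runs two runs runs runs runs   [S -> two pop S]
two pop two pop runs pop runs two pop S runs two runs runs runs runs => two pop two pop runs pop runs two pop two runs two runs runs runs runs   [S -> two]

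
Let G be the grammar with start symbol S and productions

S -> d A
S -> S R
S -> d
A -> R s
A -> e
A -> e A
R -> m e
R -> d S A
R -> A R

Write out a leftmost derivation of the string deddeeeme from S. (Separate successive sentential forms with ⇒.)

S ⇒ SR ⇒ SRR ⇒ dRR ⇒ dARR ⇒ deRR ⇒ dedSAR ⇒ deddAR ⇒ deddeR ⇒ deddeAR ⇒ deddeeAR ⇒ deddeeeR ⇒ deddeeeme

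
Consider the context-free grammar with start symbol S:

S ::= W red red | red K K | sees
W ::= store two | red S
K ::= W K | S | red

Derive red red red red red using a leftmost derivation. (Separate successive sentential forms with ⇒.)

S ⇒ red K K ⇒ red S K ⇒ red red K K K ⇒ red red red K K ⇒ red red red red K ⇒ red red red red red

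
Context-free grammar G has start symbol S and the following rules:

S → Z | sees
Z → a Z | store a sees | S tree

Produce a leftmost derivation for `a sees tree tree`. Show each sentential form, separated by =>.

S => Z => a Z => a S tree => a Z tree => a S tree tree => a sees tree tree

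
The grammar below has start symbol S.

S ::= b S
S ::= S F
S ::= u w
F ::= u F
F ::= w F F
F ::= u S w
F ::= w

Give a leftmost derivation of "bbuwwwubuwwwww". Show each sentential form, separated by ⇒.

S ⇒ SF ⇒ bSF ⇒ bbSF ⇒ bbuwF ⇒ bbuwwFF ⇒ bbuwwwFFF ⇒ bbuwwwuSwFF ⇒ bbuwwwuSFwFF ⇒ bbuwwwubSFwFF ⇒ bbuwwwubuwFwFF ⇒ bbuwwwubuwwwFF ⇒ bbuwwwubuwwwwF ⇒ bbuwwwubuwwwww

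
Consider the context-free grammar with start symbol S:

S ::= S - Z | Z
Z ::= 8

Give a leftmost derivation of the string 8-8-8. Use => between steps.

S => S-Z => S-Z-Z => Z-Z-Z => 8-Z-Z => 8-8-Z => 8-8-8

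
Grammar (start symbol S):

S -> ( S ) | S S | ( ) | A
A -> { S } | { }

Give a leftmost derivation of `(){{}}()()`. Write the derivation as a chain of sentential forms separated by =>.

S => SS => SSS => SSSS => ()SSS => ()ASS => (){S}SS => (){A}SS => (){{}}SS => (){{}}()S => (){{}}()()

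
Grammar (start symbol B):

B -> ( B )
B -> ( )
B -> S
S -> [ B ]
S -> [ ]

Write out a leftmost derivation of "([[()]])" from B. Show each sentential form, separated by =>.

B=>(B)=>(S)=>([B])=>([S])=>([[B]])=>([[()]])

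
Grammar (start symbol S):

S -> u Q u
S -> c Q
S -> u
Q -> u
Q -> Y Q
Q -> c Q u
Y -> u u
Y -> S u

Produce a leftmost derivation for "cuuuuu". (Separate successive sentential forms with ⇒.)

S ⇒ cQ   [S -> c Q]
cQ ⇒ cYQ   [Q -> Y Q]
cYQ ⇒ cSuQ   [Y -> S u]
cSuQ ⇒ cuuQ   [S -> u]
cuuQ ⇒ cuuYQ   [Q -> Y Q]
cuuYQ ⇒ cuuuuQ   [Y -> u u]
cuuuuQ ⇒ cuuuuu   [Q -> u]

S ⇒ cQ ⇒ cYQ ⇒ cSuQ ⇒ cuuQ ⇒ cuuYQ ⇒ cuuuuQ ⇒ cuuuuu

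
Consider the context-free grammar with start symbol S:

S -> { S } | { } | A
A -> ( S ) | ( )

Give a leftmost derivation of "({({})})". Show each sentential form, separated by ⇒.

S ⇒ A   [S -> A]
A ⇒ (S)   [A -> ( S )]
(S) ⇒ ({S})   [S -> { S }]
({S}) ⇒ ({A})   [S -> A]
({A}) ⇒ ({(S)})   [A -> ( S )]
({(S)}) ⇒ ({({})})   [S -> { }]

S ⇒ A ⇒ (S) ⇒ ({S}) ⇒ ({A}) ⇒ ({(S)}) ⇒ ({({})})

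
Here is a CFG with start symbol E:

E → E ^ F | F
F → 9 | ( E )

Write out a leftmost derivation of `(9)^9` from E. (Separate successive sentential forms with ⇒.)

E ⇒ E^F ⇒ F^F ⇒ (E)^F ⇒ (F)^F ⇒ (9)^F ⇒ (9)^9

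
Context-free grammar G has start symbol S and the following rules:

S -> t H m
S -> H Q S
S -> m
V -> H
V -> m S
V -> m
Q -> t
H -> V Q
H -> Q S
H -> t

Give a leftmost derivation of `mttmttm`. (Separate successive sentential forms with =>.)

S => HQS => VQQS => mSQQS => mHQSQQS => mtQSQQS => mttSQQS => mttmQQS => mttmtQS => mttmttS => mttmttm

S => HQS   [S -> H Q S]
HQS => VQQS   [H -> V Q]
VQQS => mSQQS   [V -> m S]
mSQQS => mHQSQQS   [S -> H Q S]
mHQSQQS => mtQSQQS   [H -> t]
mtQSQQS => mttSQQS   [Q -> t]
mttSQQS => mttmQQS   [S -> m]
mttmQQS => mttmtQS   [Q -> t]
mttmtQS => mttmttS   [Q -> t]
mttmttS => mttmttm   [S -> m]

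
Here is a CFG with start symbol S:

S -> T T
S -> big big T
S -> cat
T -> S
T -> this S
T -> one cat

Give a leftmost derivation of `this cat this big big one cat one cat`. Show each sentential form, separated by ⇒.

S ⇒ T T ⇒ this S T ⇒ this cat T ⇒ this cat S ⇒ this cat T T ⇒ this cat this S T ⇒ this cat this big big T T ⇒ this cat this big big one cat T ⇒ this cat this big big one cat one cat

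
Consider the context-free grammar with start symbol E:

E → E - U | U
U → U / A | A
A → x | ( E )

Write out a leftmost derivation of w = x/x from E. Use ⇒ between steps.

E ⇒ U ⇒ U/A ⇒ A/A ⇒ x/A ⇒ x/x

E ⇒ U   [E → U]
U ⇒ U/A   [U → U / A]
U/A ⇒ A/A   [U → A]
A/A ⇒ x/A   [A → x]
x/A ⇒ x/x   [A → x]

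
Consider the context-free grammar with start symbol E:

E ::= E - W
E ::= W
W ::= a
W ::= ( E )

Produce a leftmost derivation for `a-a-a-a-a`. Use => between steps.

E=>E-W=>E-W-W=>E-W-W-W=>E-W-W-W-W=>W-W-W-W-W=>a-W-W-W-W=>a-a-W-W-W=>a-a-a-W-W=>a-a-a-a-W=>a-a-a-a-a

E => E-W   [E ::= E - W]
E-W => E-W-W   [E ::= E - W]
E-W-W => E-W-W-W   [E ::= E - W]
E-W-W-W => E-W-W-W-W   [E ::= E - W]
E-W-W-W-W => W-W-W-W-W   [E ::= W]
W-W-W-W-W => a-W-W-W-W   [W ::= a]
a-W-W-W-W => a-a-W-W-W   [W ::= a]
a-a-W-W-W => a-a-a-W-W   [W ::= a]
a-a-a-W-W => a-a-a-a-W   [W ::= a]
a-a-a-a-W => a-a-a-a-a   [W ::= a]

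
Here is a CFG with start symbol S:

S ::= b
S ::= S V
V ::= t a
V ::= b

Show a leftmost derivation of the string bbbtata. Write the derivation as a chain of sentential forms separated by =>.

S => SV => SVV => SVVV => SVVVV => bVVVV => bbVVV => bbbVV => bbbtaV => bbbtata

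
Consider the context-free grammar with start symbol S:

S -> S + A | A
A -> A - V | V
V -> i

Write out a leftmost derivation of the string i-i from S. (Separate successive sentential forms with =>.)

S => A => A-V => V-V => i-V => i-i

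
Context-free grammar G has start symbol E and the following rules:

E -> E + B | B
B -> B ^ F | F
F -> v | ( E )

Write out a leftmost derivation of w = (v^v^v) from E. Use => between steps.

E => B   [E -> B]
B => F   [B -> F]
F => (E)   [F -> ( E )]
(E) => (B)   [E -> B]
(B) => (B^F)   [B -> B ^ F]
(B^F) => (B^F^F)   [B -> B ^ F]
(B^F^F) => (F^F^F)   [B -> F]
(F^F^F) => (v^F^F)   [F -> v]
(v^F^F) => (v^v^F)   [F -> v]
(v^v^F) => (v^v^v)   [F -> v]

E => B => F => (E) => (B) => (B^F) => (B^F^F) => (F^F^F) => (v^F^F) => (v^v^F) => (v^v^v)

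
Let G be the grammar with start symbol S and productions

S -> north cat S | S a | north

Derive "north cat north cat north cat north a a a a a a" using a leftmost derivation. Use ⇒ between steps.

S ⇒ S a   [S -> S a]
S a ⇒ S a a   [S -> S a]
S a a ⇒ S a a a   [S -> S a]
S a a a ⇒ north cat S a a a   [S -> north cat S]
north cat S a a a ⇒ north cat north cat S a a a   [S -> north cat S]
north cat north cat S a a a ⇒ north cat north cat S a a a a   [S -> S a]
north cat north cat S a a a a ⇒ north cat north cat S a a a a a   [S -> S a]
north cat north cat S a a a a a ⇒ north cat north cat S a a a a a a   [S -> S a]
north cat north cat S a a a a a a ⇒ north cat north cat north cat S a a a a a a   [S -> north cat S]
north cat north cat north cat S a a a a a a ⇒ north cat north cat north cat north a a a a a a   [S -> north]

S ⇒ S a ⇒ S a a ⇒ S a a a ⇒ north cat S a a a ⇒ north cat north cat S a a a ⇒ north cat north cat S a a a a ⇒ north cat north cat S a a a a a ⇒ north cat north cat S a a a a a a ⇒ north cat north cat north cat S a a a a a a ⇒ north cat north cat north cat north a a a a a a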